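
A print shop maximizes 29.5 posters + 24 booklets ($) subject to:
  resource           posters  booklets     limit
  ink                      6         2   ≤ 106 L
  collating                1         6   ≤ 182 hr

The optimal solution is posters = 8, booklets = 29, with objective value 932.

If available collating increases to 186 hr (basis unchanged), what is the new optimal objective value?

942

Both ink and collating are binding at x*.
The binding rows give the dual system: 6·y_ink + 1·y_collating = 29.5 and 2·y_ink + 6·y_collating = 24.
Solving: y_ink = 4.5, y_collating = 2.5.
Δz = y_collating·Δb = 2.5 × (4) = 10, so new z* = 932 + 10 = 942.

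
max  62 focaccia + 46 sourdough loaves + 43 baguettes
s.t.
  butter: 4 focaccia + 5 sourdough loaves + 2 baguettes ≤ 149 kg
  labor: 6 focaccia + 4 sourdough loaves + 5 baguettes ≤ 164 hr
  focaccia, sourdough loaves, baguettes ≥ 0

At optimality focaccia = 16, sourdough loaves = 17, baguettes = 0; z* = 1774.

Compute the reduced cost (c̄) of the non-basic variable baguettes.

-6

Both butter and labor are binding at x*.
The binding rows give the dual system: 4·y_butter + 6·y_labor = 62 and 5·y_butter + 4·y_labor = 46.
→ y_butter = 2 and y_labor = 9.
Reduced cost of baguettes: c₃ − yᵀa₃ = 43 − (2·2 + 9·5) = 43 − 49 = -6.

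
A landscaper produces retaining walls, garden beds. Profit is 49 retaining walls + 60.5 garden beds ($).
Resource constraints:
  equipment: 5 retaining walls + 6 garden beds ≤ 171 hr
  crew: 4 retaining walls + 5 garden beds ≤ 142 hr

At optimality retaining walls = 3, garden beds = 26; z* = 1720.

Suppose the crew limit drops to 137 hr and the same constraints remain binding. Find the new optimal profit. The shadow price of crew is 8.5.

1677.5

Δb = -5, so new z* = 1720 + (8.5)·(-5) = 1720 − 42.5 = 1677.5.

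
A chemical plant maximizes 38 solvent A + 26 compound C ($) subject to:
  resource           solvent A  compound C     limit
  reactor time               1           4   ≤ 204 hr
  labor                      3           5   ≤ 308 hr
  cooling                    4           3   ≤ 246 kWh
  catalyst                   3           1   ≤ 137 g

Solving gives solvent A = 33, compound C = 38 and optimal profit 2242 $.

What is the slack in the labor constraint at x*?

19

labor used = 3·33 + 5·38 = 289; slack = 308 − 289 = 19.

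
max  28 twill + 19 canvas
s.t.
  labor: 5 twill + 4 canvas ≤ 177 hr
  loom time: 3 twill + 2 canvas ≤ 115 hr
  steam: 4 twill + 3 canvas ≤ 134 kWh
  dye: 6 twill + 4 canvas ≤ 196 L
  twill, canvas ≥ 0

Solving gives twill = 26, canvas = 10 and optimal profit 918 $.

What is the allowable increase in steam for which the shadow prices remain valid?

Binding constraints: steam, dye. The basis is B = [[4,3],[6,4]] with det -2.
Per unit increase in steam, x* moves by d = (-2, 3).
The basis stays optimal until labor becomes binding; allowable increase = 3.5 kWh.

3.5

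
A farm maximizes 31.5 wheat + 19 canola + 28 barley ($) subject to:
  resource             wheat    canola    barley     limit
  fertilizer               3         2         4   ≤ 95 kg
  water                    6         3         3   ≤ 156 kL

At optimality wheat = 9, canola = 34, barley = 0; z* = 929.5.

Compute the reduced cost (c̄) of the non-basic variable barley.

Check each constraint at x*: fertilizer 95/95 (tight); water 156/156 (tight).
From A_Bᵀ y = c: 3·y_fertilizer + 6·y_water = 31.5; 2·y_fertilizer + 3·y_water = 19.
Solving: y_fertilizer = 6.5, y_water = 2.
Reduced cost of barley: c₃ − yᵀa₃ = 28 − (6.5·4 + 2·3) = 28 − 32 = -4.

-4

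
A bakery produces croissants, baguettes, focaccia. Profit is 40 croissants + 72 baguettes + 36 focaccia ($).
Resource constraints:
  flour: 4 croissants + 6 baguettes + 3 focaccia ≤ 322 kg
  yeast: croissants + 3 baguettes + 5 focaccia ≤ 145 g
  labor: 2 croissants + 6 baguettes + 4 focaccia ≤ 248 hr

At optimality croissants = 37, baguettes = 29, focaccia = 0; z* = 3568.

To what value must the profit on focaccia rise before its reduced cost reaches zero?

Binding: flour and labor. Non-binding: yeast (21 unused).
Slack constraints have shadow price 0 (complementary slackness).
The binding rows give the dual system: 4·y_flour + 2·y_labor = 40 and 6·y_flour + 6·y_labor = 72.
Solving: y_flour = 8, y_labor = 4.
focaccia enters the basis when its profit ≥ yᵀa₃ = 8·3 + 4·4 = 40.

40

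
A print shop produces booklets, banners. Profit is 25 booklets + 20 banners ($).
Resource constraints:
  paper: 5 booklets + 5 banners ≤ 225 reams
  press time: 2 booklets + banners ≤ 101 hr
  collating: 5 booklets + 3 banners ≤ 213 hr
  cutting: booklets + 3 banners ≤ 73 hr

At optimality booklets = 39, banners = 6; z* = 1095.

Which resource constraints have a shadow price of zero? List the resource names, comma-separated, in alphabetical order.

cutting, press time

paper: 225/225 (binding)
press time: 84/101 (slack 17)
collating: 213/213 (binding)
cutting: 57/73 (slack 16)
By complementary slackness, a constraint with positive slack has shadow price 0 → cutting, press time.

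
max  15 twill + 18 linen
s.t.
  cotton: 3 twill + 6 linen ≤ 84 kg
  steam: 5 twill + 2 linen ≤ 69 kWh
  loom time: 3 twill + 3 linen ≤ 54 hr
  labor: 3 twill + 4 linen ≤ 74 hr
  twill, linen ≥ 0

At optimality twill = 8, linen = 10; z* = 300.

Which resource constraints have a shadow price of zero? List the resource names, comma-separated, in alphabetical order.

labor, steam

cotton: 84/84 (binding)
steam: 60/69 (slack 9)
loom time: 54/54 (binding)
labor: 64/74 (slack 10)
By complementary slackness, a constraint with positive slack has shadow price 0 → labor, steam.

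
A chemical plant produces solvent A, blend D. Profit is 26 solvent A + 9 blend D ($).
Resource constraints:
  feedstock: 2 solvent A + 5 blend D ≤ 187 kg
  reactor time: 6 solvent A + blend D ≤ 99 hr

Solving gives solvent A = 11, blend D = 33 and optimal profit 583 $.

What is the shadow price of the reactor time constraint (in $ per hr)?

4

Check each constraint at x*: feedstock 187/187 (tight); reactor time 99/99 (tight).
From A_Bᵀ y = c: 2·y_feedstock + 6·y_reactor time = 26; 5·y_feedstock + 1·y_reactor time = 9.
Solving: y_feedstock = 1, y_reactor time = 4.
Shadow price of reactor time = 4.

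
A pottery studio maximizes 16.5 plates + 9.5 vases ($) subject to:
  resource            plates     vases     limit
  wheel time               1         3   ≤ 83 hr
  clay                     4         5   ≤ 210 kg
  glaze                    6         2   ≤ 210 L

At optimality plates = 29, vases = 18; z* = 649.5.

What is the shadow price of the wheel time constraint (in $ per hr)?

Check each constraint at x*: wheel time 83/83 (tight); clay 206/210 (slack 4); glaze 210/210 (tight).
Since clay is not tight, its dual is 0.
From A_Bᵀ y = c: 1·y_wheel time + 6·y_glaze = 16.5; 3·y_wheel time + 2·y_glaze = 9.5.
This yields shadow prices y_wheel time = 1.5, y_glaze = 2.5.
Shadow price of wheel time = 1.5.

1.5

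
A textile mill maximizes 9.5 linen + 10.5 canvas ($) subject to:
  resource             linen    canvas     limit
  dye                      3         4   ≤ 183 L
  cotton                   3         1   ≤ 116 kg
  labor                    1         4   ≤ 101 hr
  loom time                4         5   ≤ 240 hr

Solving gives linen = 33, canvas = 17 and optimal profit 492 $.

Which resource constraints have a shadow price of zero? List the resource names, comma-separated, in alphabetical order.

dye: 167/183 (slack 16)
cotton: 116/116 (binding)
labor: 101/101 (binding)
loom time: 217/240 (slack 23)
By complementary slackness, a constraint with positive slack has shadow price 0 → dye, loom time.

dye, loom time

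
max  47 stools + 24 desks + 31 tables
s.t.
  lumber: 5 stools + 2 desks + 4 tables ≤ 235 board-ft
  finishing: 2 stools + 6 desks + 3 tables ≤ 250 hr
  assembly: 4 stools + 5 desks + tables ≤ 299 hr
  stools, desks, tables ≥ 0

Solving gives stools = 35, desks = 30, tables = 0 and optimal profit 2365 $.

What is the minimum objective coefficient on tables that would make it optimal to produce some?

Binding: lumber and finishing. Non-binding: assembly (9 unused).
Since assembly is not tight, its dual is 0.
Dual feasibility on the basic columns requires 5·y_lumber + 2·y_finishing = 47, 2·y_lumber + 6·y_finishing = 24.
This yields shadow prices y_lumber = 9, y_finishing = 1.
tables enters the basis when its profit ≥ yᵀa₃ = 9·4 + 1·3 = 39.

39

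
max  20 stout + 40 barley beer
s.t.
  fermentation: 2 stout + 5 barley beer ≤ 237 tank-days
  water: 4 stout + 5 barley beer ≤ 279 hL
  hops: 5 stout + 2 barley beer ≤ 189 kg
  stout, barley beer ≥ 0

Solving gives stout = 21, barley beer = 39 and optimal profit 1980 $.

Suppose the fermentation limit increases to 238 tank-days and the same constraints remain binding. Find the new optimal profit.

1986

Check each constraint at x*: fermentation 237/237 (tight); water 279/279 (tight); hops 183/189 (slack 6).
By complementary slackness, y = 0 for the non-binding constraint.
From A_Bᵀ y = c: 2·y_fermentation + 4·y_water = 20; 5·y_fermentation + 5·y_water = 40.
→ y_fermentation = 6 and y_water = 2.
Δz = y_fermentation·Δb = 6 × (1) = 6, so new z* = 1980 + 6 = 1986.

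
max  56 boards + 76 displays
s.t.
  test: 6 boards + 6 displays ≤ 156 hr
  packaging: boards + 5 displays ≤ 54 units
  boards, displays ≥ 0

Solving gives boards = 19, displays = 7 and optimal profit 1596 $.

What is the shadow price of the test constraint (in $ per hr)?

Both test and packaging are binding at x*.
The binding rows give the dual system: 6·y_test + 1·y_packaging = 56 and 6·y_test + 5·y_packaging = 76.
Solving: y_test = 8.5, y_packaging = 5.
Shadow price of test = 8.5.

8.5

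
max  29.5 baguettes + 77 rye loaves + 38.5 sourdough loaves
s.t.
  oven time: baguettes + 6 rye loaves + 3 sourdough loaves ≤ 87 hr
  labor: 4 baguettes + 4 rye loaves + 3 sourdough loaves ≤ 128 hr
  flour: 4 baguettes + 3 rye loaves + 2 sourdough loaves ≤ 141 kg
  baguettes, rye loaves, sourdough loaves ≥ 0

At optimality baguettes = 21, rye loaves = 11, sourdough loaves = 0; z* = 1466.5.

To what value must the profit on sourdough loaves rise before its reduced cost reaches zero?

43.5

Check each constraint at x*: oven time 87/87 (tight); labor 128/128 (tight); flour 117/141 (slack 24).
By complementary slackness, y = 0 for the non-binding constraint.
The binding rows give the dual system: 1·y_oven time + 4·y_labor = 29.5 and 6·y_oven time + 4·y_labor = 77.
Solving: y_oven time = 9.5, y_labor = 5.
sourdough loaves enters the basis when its profit ≥ yᵀa₃ = 9.5·3 + 5·3 = 43.5.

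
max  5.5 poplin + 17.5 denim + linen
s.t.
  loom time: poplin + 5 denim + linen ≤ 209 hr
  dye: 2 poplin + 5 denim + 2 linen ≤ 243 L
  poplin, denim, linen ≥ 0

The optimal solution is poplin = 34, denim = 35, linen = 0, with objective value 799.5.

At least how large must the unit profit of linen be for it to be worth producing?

5.5

At the optimum: loom time uses 209 of 209 (binding); dye uses 243 of 243 (binding).
The binding rows give the dual system: 1·y_loom time + 2·y_dye = 5.5 and 5·y_loom time + 5·y_dye = 17.5.
This yields shadow prices y_loom time = 1.5, y_dye = 2.
linen enters the basis when its profit ≥ yᵀa₃ = 1.5·1 + 2·2 = 5.5.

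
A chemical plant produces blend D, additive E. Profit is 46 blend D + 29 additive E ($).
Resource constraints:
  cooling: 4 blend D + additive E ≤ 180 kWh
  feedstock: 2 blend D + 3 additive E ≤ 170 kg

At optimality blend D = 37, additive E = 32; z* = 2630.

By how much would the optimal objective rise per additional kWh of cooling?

8

Both cooling and feedstock are binding at x*.
Dual feasibility on the basic columns requires 4·y_cooling + 2·y_feedstock = 46, 1·y_cooling + 3·y_feedstock = 29.
→ y_cooling = 8 and y_feedstock = 7.
Shadow price of cooling = 8.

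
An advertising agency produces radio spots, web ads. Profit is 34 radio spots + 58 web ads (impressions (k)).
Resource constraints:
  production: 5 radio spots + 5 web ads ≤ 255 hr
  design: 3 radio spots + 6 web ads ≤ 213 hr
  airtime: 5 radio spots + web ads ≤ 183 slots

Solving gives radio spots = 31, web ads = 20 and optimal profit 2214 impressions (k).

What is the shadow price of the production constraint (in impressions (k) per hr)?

2

Binding: production and design. Non-binding: airtime (8 unused).
By complementary slackness, y = 0 for the non-binding constraint.
From A_Bᵀ y = c: 5·y_production + 3·y_design = 34; 5·y_production + 6·y_design = 58.
Solving: y_production = 2, y_design = 8.
Shadow price of production = 2.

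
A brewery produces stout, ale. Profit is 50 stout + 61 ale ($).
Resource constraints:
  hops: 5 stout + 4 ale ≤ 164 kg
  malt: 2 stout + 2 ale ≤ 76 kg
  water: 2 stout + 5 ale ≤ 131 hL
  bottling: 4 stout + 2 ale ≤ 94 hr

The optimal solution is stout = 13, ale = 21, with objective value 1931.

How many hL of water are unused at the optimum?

water used = 2·13 + 5·21 = 131; slack = 131 − 131 = 0.

0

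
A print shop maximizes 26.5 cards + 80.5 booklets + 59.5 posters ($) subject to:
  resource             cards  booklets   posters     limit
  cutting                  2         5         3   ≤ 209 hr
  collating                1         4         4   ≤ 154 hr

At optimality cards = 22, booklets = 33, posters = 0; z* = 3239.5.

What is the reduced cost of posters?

At the optimum: cutting uses 209 of 209 (binding); collating uses 154 of 154 (binding).
Dual feasibility on the basic columns requires 2·y_cutting + 1·y_collating = 26.5, 5·y_cutting + 4·y_collating = 80.5.
→ y_cutting = 8.5 and y_collating = 9.5.
Reduced cost of posters: c₃ − yᵀa₃ = 59.5 − (8.5·3 + 9.5·4) = 59.5 − 63.5 = -4.

-4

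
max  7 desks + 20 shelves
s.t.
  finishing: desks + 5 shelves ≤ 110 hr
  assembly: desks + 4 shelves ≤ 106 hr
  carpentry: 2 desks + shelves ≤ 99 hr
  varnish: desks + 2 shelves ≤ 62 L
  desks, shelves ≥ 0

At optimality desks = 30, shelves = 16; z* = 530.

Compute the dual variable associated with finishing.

Check each constraint at x*: finishing 110/110 (tight); assembly 94/106 (slack 12); carpentry 76/99 (slack 23); varnish 62/62 (tight).
Since assembly, carpentry are not tight, their duals are 0.
Dual feasibility on the basic columns requires 1·y_finishing + 1·y_varnish = 7, 5·y_finishing + 2·y_varnish = 20.
→ y_finishing = 2 and y_varnish = 5.
Shadow price of finishing = 2.

2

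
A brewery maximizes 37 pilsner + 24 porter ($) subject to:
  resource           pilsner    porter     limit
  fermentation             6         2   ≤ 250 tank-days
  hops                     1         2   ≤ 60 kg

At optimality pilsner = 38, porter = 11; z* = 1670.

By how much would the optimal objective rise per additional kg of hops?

At the optimum: fermentation uses 250 of 250 (binding); hops uses 60 of 60 (binding).
From A_Bᵀ y = c: 6·y_fermentation + 1·y_hops = 37; 2·y_fermentation + 2·y_hops = 24.
This yields shadow prices y_fermentation = 5, y_hops = 7.
Shadow price of hops = 7.

7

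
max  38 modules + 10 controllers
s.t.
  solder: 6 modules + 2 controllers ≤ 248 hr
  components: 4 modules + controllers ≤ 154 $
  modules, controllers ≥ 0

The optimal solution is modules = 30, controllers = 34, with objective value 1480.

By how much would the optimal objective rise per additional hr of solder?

1

Check each constraint at x*: solder 248/248 (tight); components 154/154 (tight).
The binding rows give the dual system: 6·y_solder + 4·y_components = 38 and 2·y_solder + 1·y_components = 10.
This yields shadow prices y_solder = 1, y_components = 8.
Shadow price of solder = 1.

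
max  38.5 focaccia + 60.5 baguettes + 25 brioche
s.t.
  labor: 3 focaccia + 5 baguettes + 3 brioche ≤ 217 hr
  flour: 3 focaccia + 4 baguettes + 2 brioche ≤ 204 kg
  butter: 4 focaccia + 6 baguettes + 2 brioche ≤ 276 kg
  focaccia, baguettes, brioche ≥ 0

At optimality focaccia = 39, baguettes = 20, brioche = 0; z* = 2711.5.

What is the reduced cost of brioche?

-2.5

At the optimum: labor uses 217 of 217 (binding); flour uses 197 of 204 (slack = 7); butter uses 276 of 276 (binding).
By complementary slackness, y = 0 for the non-binding constraint.
From A_Bᵀ y = c: 3·y_labor + 4·y_butter = 38.5; 5·y_labor + 6·y_butter = 60.5.
Solving: y_labor = 5.5, y_butter = 5.5.
Reduced cost of brioche: c₃ − yᵀa₃ = 25 − (5.5·3 + 5.5·2) = 25 − 27.5 = -2.5.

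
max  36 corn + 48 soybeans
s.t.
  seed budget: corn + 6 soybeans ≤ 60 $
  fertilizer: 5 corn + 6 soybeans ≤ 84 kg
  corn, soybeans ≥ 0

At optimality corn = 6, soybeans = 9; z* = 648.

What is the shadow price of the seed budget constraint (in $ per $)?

1

Check each constraint at x*: seed budget 60/60 (tight); fertilizer 84/84 (tight).
Dual feasibility on the basic columns requires 1·y_seed budget + 5·y_fertilizer = 36, 6·y_seed budget + 6·y_fertilizer = 48.
This yields shadow prices y_seed budget = 1, y_fertilizer = 7.
Shadow price of seed budget = 1.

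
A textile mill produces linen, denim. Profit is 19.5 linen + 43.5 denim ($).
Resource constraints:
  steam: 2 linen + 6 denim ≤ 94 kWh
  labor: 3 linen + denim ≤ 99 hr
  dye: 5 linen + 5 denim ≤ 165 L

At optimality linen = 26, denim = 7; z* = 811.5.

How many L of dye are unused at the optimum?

0

dye used = 5·26 + 5·7 = 165; slack = 165 − 165 = 0.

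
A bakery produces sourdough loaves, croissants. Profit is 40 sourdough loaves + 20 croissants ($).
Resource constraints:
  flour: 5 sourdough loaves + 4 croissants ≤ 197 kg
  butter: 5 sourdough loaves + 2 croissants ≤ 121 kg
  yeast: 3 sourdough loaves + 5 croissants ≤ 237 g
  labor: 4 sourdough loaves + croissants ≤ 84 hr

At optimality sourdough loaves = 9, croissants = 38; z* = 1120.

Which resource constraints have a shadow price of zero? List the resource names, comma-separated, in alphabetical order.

flour: 197/197 (binding)
butter: 121/121 (binding)
yeast: 217/237 (slack 20)
labor: 74/84 (slack 10)
By complementary slackness, a constraint with positive slack has shadow price 0 → labor, yeast.

labor, yeast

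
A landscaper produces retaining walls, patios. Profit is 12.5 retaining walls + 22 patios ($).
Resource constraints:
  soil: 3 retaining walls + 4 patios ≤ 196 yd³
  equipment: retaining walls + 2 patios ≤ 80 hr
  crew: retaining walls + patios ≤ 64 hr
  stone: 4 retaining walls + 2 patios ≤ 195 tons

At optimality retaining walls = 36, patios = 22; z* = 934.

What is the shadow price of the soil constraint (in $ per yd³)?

Check each constraint at x*: soil 196/196 (tight); equipment 80/80 (tight); crew 58/64 (slack 6); stone 188/195 (slack 7).
By complementary slackness, y = 0 for the non-binding constraints.
From A_Bᵀ y = c: 3·y_soil + 1·y_equipment = 12.5; 4·y_soil + 2·y_equipment = 22.
→ y_soil = 1.5 and y_equipment = 8.
Shadow price of soil = 1.5.

1.5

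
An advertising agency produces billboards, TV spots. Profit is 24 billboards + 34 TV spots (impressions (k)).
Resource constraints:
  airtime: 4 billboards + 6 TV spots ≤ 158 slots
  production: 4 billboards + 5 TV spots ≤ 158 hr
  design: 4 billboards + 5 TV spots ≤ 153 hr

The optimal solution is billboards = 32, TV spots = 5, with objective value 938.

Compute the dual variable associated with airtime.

4

At the optimum: airtime uses 158 of 158 (binding); production uses 153 of 158 (slack = 5); design uses 153 of 153 (binding).
Since production is not tight, its dual is 0.
Dual feasibility on the basic columns requires 4·y_airtime + 4·y_design = 24, 6·y_airtime + 5·y_design = 34.
→ y_airtime = 4 and y_design = 2.
Shadow price of airtime = 4.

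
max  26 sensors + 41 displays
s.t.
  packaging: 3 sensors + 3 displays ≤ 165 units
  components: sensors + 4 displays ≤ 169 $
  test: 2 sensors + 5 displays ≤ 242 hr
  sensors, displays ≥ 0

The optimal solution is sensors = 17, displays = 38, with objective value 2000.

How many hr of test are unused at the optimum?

test used = 2·17 + 5·38 = 224; slack = 242 − 224 = 18.

18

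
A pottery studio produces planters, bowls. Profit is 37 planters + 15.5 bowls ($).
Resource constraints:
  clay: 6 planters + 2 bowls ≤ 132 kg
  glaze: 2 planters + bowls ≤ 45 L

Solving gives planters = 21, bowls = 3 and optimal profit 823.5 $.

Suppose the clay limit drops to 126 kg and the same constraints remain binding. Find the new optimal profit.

Check each constraint at x*: clay 132/132 (tight); glaze 45/45 (tight).
The binding rows give the dual system: 6·y_clay + 2·y_glaze = 37 and 2·y_clay + 1·y_glaze = 15.5.
This yields shadow prices y_clay = 3, y_glaze = 9.5.
Δz = y_clay·Δb = 3 × (-6) = -18, so new z* = 823.5 − 18 = 805.5.

805.5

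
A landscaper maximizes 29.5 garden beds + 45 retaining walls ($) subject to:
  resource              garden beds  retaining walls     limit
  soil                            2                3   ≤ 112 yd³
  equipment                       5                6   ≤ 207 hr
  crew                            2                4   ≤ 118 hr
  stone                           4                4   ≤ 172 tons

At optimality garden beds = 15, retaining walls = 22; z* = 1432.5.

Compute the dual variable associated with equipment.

3.5

At the optimum: soil uses 96 of 112 (slack = 16); equipment uses 207 of 207 (binding); crew uses 118 of 118 (binding); stone uses 148 of 172 (slack = 24).
By complementary slackness, y = 0 for the non-binding constraints.
From A_Bᵀ y = c: 5·y_equipment + 2·y_crew = 29.5; 6·y_equipment + 4·y_crew = 45.
This yields shadow prices y_equipment = 3.5, y_crew = 6.
Shadow price of equipment = 3.5.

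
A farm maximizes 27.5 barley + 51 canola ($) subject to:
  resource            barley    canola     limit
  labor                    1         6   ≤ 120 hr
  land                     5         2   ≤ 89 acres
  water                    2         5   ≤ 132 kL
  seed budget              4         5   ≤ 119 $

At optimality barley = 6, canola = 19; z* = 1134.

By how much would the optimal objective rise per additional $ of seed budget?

6

At the optimum: labor uses 120 of 120 (binding); land uses 68 of 89 (slack = 21); water uses 107 of 132 (slack = 25); seed budget uses 119 of 119 (binding).
Slack constraints have shadow price 0 (complementary slackness).
Dual feasibility on the basic columns requires 1·y_labor + 4·y_seed budget = 27.5, 6·y_labor + 5·y_seed budget = 51.
→ y_labor = 3.5 and y_seed budget = 6.
Shadow price of seed budget = 6.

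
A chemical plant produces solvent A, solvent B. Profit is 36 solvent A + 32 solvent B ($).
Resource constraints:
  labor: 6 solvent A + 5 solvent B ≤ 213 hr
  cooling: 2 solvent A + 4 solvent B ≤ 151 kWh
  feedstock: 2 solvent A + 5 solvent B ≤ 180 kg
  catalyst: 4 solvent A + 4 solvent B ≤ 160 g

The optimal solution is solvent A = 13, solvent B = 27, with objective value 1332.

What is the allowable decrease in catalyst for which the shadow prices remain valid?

Binding constraints: labor, catalyst. The basis is B = [[6,5],[4,4]] with det 4.
Per unit decrease in catalyst, x* moves by d = (1.25, -1.5).
The basis stays optimal until solvent B reaches 0; allowable decrease = 18 g.

18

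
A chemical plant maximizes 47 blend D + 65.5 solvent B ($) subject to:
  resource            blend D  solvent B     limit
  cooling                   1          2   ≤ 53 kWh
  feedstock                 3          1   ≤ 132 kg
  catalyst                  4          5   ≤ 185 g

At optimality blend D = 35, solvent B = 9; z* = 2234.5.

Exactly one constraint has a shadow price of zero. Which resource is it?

cooling: 53/53 (binding)
feedstock: 114/132 (slack 18)
catalyst: 185/185 (binding)
By complementary slackness, a constraint with positive slack has shadow price 0 → feedstock.

feedstock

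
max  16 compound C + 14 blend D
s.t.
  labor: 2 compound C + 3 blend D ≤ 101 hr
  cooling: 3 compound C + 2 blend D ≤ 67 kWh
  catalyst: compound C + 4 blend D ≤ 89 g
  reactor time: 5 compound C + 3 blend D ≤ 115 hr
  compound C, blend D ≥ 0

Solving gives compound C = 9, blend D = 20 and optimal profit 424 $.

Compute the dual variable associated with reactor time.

Check each constraint at x*: labor 78/101 (slack 23); cooling 67/67 (tight); catalyst 89/89 (tight); reactor time 105/115 (slack 10).
Slack constraints have shadow price 0 (complementary slackness).
From A_Bᵀ y = c: 3·y_cooling + 1·y_catalyst = 16; 2·y_cooling + 4·y_catalyst = 14.
→ y_cooling = 5 and y_catalyst = 1.
Shadow price of reactor time = 0.

0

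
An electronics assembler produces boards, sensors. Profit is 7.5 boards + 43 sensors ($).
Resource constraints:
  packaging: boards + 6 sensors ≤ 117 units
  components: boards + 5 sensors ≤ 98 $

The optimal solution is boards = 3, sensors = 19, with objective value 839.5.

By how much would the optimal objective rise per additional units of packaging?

Check each constraint at x*: packaging 117/117 (tight); components 98/98 (tight).
The binding rows give the dual system: 1·y_packaging + 1·y_components = 7.5 and 6·y_packaging + 5·y_components = 43.
Solving: y_packaging = 5.5, y_components = 2.
Shadow price of packaging = 5.5.

5.5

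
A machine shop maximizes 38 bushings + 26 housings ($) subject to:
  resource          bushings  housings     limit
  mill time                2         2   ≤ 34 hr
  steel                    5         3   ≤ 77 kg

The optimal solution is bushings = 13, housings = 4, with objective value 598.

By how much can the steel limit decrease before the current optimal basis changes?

26

Binding constraints: mill time, steel. The basis is B = [[2,2],[5,3]] with det -4.
Per unit decrease in steel, x* moves by d = (-0.5, 0.5).
The basis stays optimal until bushings reaches 0; allowable decrease = 26 kg.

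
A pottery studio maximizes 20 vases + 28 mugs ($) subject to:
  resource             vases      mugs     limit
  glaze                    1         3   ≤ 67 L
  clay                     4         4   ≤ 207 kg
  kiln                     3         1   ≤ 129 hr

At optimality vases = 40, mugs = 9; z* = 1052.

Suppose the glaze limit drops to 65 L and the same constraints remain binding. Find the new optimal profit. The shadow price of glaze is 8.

Δb = -2, so new z* = 1052 + (8)·(-2) = 1052 − 16 = 1036.

1036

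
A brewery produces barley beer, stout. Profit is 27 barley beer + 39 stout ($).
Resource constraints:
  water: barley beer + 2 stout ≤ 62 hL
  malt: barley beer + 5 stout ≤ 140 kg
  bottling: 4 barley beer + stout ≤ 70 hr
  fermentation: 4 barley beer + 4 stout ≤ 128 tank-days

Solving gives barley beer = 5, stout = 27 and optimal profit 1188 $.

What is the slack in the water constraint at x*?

3

water used = 1·5 + 2·27 = 59; slack = 62 − 59 = 3.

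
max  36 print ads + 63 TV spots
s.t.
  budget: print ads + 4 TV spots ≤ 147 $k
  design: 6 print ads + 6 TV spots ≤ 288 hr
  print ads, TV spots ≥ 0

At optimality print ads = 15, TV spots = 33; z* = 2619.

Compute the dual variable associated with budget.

Check each constraint at x*: budget 147/147 (tight); design 288/288 (tight).
Dual feasibility on the basic columns requires 1·y_budget + 6·y_design = 36, 4·y_budget + 6·y_design = 63.
This yields shadow prices y_budget = 9, y_design = 4.5.
Shadow price of budget = 9.

9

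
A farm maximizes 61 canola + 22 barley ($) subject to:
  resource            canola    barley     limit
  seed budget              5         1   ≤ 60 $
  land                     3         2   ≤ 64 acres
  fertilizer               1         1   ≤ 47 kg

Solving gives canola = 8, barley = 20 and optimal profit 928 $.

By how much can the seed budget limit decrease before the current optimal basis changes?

Binding constraints: seed budget, land. The basis is B = [[5,1],[3,2]] with det 7.
Per unit decrease in seed budget, x* moves by d = (-0.2857, 0.4286).
The basis stays optimal until canola reaches 0; allowable decrease = 28 $.

28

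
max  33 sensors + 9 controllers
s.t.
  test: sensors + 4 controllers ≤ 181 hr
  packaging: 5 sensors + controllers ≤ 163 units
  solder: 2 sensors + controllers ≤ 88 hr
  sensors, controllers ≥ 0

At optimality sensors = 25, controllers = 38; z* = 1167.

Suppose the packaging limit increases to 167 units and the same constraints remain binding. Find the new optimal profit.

Binding: packaging and solder. Non-binding: test (4 unused).
Since test is not tight, its dual is 0.
The binding rows give the dual system: 5·y_packaging + 2·y_solder = 33 and 1·y_packaging + 1·y_solder = 9.
This yields shadow prices y_packaging = 5, y_solder = 4.
Δz = y_packaging·Δb = 5 × (4) = 20, so new z* = 1167 + 20 = 1187.

1187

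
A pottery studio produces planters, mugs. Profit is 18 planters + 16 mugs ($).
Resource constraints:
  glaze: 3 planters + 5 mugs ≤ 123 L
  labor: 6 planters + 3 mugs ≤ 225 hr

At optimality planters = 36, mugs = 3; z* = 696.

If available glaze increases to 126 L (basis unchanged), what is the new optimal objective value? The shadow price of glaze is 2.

Δb = 3, so new z* = 696 + (2)·(3) = 696 + 6 = 702.

702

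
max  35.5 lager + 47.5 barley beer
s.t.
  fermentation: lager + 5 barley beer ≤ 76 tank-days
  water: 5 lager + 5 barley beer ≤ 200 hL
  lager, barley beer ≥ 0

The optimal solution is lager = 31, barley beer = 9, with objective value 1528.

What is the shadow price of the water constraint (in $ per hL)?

6.5

Check each constraint at x*: fermentation 76/76 (tight); water 200/200 (tight).
Dual feasibility on the basic columns requires 1·y_fermentation + 5·y_water = 35.5, 5·y_fermentation + 5·y_water = 47.5.
→ y_fermentation = 3 and y_water = 6.5.
Shadow price of water = 6.5.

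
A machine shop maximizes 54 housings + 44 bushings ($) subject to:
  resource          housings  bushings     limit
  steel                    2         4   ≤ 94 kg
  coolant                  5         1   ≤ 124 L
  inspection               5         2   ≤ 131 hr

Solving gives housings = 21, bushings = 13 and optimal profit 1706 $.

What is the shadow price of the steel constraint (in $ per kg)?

7

Check each constraint at x*: steel 94/94 (tight); coolant 118/124 (slack 6); inspection 131/131 (tight).
Slack constraints have shadow price 0 (complementary slackness).
The binding rows give the dual system: 2·y_steel + 5·y_inspection = 54 and 4·y_steel + 2·y_inspection = 44.
Solving: y_steel = 7, y_inspection = 8.
Shadow price of steel = 7.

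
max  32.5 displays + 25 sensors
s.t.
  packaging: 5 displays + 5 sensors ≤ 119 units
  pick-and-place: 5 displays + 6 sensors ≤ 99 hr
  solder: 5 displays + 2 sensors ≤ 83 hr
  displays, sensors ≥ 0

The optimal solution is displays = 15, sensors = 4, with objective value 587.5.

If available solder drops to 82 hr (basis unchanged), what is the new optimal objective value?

Binding: pick-and-place and solder. Non-binding: packaging (24 unused).
By complementary slackness, y = 0 for the non-binding constraint.
Dual feasibility on the basic columns requires 5·y_pick-and-place + 5·y_solder = 32.5, 6·y_pick-and-place + 2·y_solder = 25.
Solving: y_pick-and-place = 3, y_solder = 3.5.
Δz = y_solder·Δb = 3.5 × (-1) = -3.5, so new z* = 587.5 − 3.5 = 584.

584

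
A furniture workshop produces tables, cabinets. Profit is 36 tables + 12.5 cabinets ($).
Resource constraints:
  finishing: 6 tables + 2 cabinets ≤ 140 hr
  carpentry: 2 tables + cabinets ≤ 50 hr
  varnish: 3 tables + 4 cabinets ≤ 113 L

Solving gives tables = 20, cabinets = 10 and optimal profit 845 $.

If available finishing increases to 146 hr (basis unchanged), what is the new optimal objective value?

Check each constraint at x*: finishing 140/140 (tight); carpentry 50/50 (tight); varnish 100/113 (slack 13).
Slack constraints have shadow price 0 (complementary slackness).
Dual feasibility on the basic columns requires 6·y_finishing + 2·y_carpentry = 36, 2·y_finishing + 1·y_carpentry = 12.5.
→ y_finishing = 5.5 and y_carpentry = 1.5.
Δz = y_finishing·Δb = 5.5 × (6) = 33, so new z* = 845 + 33 = 878.

878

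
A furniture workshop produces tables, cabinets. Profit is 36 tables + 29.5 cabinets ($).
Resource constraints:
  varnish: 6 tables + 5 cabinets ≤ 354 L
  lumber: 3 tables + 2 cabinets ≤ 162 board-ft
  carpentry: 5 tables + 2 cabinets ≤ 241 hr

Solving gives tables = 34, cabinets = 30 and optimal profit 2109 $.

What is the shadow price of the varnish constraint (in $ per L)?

Check each constraint at x*: varnish 354/354 (tight); lumber 162/162 (tight); carpentry 230/241 (slack 11).
By complementary slackness, y = 0 for the non-binding constraint.
Dual feasibility on the basic columns requires 6·y_varnish + 3·y_lumber = 36, 5·y_varnish + 2·y_lumber = 29.5.
→ y_varnish = 5.5 and y_lumber = 1.
Shadow price of varnish = 5.5.

5.5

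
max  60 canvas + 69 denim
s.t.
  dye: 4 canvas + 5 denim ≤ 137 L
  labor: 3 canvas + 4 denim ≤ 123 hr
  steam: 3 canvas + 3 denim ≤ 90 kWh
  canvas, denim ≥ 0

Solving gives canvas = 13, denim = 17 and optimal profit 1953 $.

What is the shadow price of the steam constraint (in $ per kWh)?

At the optimum: dye uses 137 of 137 (binding); labor uses 107 of 123 (slack = 16); steam uses 90 of 90 (binding).
Since labor is not tight, its dual is 0.
The binding rows give the dual system: 4·y_dye + 3·y_steam = 60 and 5·y_dye + 3·y_steam = 69.
Solving: y_dye = 9, y_steam = 8.
Shadow price of steam = 8.

8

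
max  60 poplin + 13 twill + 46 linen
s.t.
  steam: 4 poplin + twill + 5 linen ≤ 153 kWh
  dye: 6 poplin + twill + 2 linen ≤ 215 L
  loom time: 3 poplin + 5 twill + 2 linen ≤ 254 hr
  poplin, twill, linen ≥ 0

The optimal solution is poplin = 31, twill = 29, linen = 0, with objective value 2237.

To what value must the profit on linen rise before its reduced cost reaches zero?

53

Binding: steam and dye. Non-binding: loom time (16 unused).
Since loom time is not tight, its dual is 0.
The binding rows give the dual system: 4·y_steam + 6·y_dye = 60 and 1·y_steam + 1·y_dye = 13.
→ y_steam = 9 and y_dye = 4.
linen enters the basis when its profit ≥ yᵀa₃ = 9·5 + 4·2 = 53.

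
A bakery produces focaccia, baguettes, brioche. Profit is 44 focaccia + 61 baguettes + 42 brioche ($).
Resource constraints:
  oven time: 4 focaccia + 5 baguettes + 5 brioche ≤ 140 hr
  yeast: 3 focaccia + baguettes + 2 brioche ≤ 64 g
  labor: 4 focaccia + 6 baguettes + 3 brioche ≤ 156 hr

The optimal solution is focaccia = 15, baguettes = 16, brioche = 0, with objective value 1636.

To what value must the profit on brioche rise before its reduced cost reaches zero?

At the optimum: oven time uses 140 of 140 (binding); yeast uses 61 of 64 (slack = 3); labor uses 156 of 156 (binding).
By complementary slackness, y = 0 for the non-binding constraint.
From A_Bᵀ y = c: 4·y_oven time + 4·y_labor = 44; 5·y_oven time + 6·y_labor = 61.
→ y_oven time = 5 and y_labor = 6.
brioche enters the basis when its profit ≥ yᵀa₃ = 5·5 + 6·3 = 43.

43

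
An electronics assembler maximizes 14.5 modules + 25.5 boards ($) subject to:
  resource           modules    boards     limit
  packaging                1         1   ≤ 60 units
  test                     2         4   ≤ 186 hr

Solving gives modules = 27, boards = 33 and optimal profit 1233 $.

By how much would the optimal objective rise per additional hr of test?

Check each constraint at x*: packaging 60/60 (tight); test 186/186 (tight).
From A_Bᵀ y = c: 1·y_packaging + 2·y_test = 14.5; 1·y_packaging + 4·y_test = 25.5.
This yields shadow prices y_packaging = 3.5, y_test = 5.5.
Shadow price of test = 5.5.

5.5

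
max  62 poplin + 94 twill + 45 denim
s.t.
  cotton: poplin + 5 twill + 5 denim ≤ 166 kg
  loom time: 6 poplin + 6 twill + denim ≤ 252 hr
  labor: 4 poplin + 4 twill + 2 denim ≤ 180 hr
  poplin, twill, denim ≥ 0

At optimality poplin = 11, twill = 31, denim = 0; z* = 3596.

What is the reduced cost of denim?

-4

Binding: cotton and loom time. Non-binding: labor (12 unused).
By complementary slackness, y = 0 for the non-binding constraint.
The binding rows give the dual system: 1·y_cotton + 6·y_loom time = 62 and 5·y_cotton + 6·y_loom time = 94.
→ y_cotton = 8 and y_loom time = 9.
Reduced cost of denim: c₃ − yᵀa₃ = 45 − (8·5 + 9·1) = 45 − 49 = -4.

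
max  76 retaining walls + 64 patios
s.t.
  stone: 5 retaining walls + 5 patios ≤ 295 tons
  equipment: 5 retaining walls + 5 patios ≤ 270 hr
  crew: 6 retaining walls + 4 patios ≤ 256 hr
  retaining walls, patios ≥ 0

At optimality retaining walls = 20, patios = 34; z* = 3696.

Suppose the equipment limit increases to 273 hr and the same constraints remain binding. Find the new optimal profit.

At the optimum: stone uses 270 of 295 (slack = 25); equipment uses 270 of 270 (binding); crew uses 256 of 256 (binding).
Slack constraints have shadow price 0 (complementary slackness).
From A_Bᵀ y = c: 5·y_equipment + 6·y_crew = 76; 5·y_equipment + 4·y_crew = 64.
Solving: y_equipment = 8, y_crew = 6.
Δz = y_equipment·Δb = 8 × (3) = 24, so new z* = 3696 + 24 = 3720.

3720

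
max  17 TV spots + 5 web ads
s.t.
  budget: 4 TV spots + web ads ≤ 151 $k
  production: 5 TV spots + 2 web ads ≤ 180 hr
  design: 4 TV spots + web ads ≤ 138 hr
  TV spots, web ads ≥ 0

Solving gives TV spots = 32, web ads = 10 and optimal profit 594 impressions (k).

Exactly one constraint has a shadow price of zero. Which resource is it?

budget: 138/151 (slack 13)
production: 180/180 (binding)
design: 138/138 (binding)
By complementary slackness, a constraint with positive slack has shadow price 0 → budget.

budget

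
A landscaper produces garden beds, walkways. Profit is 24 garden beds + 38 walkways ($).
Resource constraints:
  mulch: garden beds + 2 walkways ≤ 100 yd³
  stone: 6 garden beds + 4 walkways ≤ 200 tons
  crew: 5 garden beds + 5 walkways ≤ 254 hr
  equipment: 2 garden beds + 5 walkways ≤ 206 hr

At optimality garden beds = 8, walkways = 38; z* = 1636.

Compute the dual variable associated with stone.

Check each constraint at x*: mulch 84/100 (slack 16); stone 200/200 (tight); crew 230/254 (slack 24); equipment 206/206 (tight).
Slack constraints have shadow price 0 (complementary slackness).
The binding rows give the dual system: 6·y_stone + 2·y_equipment = 24 and 4·y_stone + 5·y_equipment = 38.
This yields shadow prices y_stone = 2, y_equipment = 6.
Shadow price of stone = 2.

2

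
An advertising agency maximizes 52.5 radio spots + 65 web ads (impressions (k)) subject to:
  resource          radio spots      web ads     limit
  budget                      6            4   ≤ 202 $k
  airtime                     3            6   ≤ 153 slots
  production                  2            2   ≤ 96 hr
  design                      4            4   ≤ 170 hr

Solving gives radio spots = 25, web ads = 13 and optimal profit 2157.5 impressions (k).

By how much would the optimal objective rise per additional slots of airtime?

7.5

Check each constraint at x*: budget 202/202 (tight); airtime 153/153 (tight); production 76/96 (slack 20); design 152/170 (slack 18).
Slack constraints have shadow price 0 (complementary slackness).
The binding rows give the dual system: 6·y_budget + 3·y_airtime = 52.5 and 4·y_budget + 6·y_airtime = 65.
This yields shadow prices y_budget = 5, y_airtime = 7.5.
Shadow price of airtime = 7.5.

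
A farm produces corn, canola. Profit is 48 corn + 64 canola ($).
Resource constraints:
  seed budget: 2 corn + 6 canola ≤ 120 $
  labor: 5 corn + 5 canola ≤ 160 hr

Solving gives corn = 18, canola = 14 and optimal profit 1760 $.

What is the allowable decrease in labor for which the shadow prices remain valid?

Binding constraints: seed budget, labor. The basis is B = [[2,6],[5,5]] with det -20.
Per unit decrease in labor, x* moves by d = (-0.3, 0.1).
The basis stays optimal until corn reaches 0; allowable decrease = 60 hr.

60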